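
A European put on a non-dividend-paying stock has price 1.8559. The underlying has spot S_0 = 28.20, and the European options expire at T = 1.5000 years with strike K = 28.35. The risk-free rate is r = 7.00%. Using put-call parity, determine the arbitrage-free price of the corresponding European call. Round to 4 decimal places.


Answer: Call price = 4.5317

Derivation:
Put-call parity: C - P = S_0 * exp(-qT) - K * exp(-rT).
S_0 * exp(-qT) = 28.2000 * 1.00000000 = 28.20000000
K * exp(-rT) = 28.3500 * 0.90032452 = 25.52420022
C = P + S*exp(-qT) - K*exp(-rT)
C = 1.8559 + 28.20000000 - 25.52420022 = 4.5317


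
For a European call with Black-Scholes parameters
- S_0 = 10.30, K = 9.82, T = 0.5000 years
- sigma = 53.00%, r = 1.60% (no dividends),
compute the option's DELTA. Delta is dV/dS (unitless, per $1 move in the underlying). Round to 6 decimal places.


Answer: Delta = 0.631591

Derivation:
d1 = 0.3360699029; d2 = -0.0386966911
phi(d1) = 0.3770377277; exp(-qT) = 1.0000000000; exp(-rT) = 0.9920319148
N(d1) = 0.6315909231
Delta = exp(-qT) * N(d1) = 1.0000000000 * 0.6315909231 = 0.631591


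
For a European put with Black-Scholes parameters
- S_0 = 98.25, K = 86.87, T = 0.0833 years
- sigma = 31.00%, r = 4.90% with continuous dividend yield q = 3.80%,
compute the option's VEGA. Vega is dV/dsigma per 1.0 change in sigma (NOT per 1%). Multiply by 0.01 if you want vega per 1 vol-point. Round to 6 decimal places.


d1 = 1.4308637041; d2 = 1.3413923120
phi(d1) = 0.1433273645; exp(-qT) = 0.9968396046; exp(-rT) = 0.9959266188
Vega = S * exp(-qT) * phi(d1) * sqrt(T) = 98.2500 * 0.9968396046 * 0.1433273645 * 0.2886173938 = 4.051440

Answer: Vega = 4.051440


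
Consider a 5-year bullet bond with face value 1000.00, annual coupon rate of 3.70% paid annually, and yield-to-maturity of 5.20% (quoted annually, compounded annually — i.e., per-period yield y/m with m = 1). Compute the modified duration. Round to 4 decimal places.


Coupon per period c = face * coupon_rate / m = 37.000000
Periods per year m = 1; per-period yield y/m = 0.052000
Number of cashflows N = 5
Cashflows (t years, CF_t, discount factor 1/(1+y/m)^(m*t), PV):
  t = 1.0000: CF_t = 37.000000, DF = 0.950570, PV = 35.171103
  t = 2.0000: CF_t = 37.000000, DF = 0.903584, PV = 33.432607
  t = 3.0000: CF_t = 37.000000, DF = 0.858920, PV = 31.780045
  t = 4.0000: CF_t = 37.000000, DF = 0.816464, PV = 30.209168
  t = 5.0000: CF_t = 1037.000000, DF = 0.776106, PV = 804.822404
Price P = sum_t PV_t = 935.415326
First compute Macaulay numerator sum_t t * PV_t:
  t * PV_t at t = 1.0000: 35.171103
  t * PV_t at t = 2.0000: 66.865214
  t * PV_t at t = 3.0000: 95.340134
  t * PV_t at t = 4.0000: 120.836672
  t * PV_t at t = 5.0000: 4024.112019
Macaulay duration D = 4342.325142 / 935.415326 = 4.642136
Modified duration = D / (1 + y/m) = 4.642136 / (1 + 0.052000) = 4.412677

Answer: Modified duration = 4.4127


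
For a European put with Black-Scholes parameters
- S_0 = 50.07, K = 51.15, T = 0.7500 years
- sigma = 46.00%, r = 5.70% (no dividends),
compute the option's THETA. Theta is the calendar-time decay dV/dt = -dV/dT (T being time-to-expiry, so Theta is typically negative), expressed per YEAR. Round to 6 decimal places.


d1 = 0.2529284524; d2 = -0.1454432334
phi(d1) = 0.3863834788; exp(-qT) = 1.0000000000; exp(-rT) = 0.9581508979
Theta = -S*exp(-qT)*phi(d1)*sigma/(2*sqrt(T)) + r*K*exp(-rT)*N(-d2) - q*S*exp(-qT)*N(-d1)
N(-d1) = 0.4001617512; N(-d2) = 0.5578195339; sqrt(T) = 0.8660254038
Term 1 = -50.0700 * 1.0000000000 * 0.3863834788 * 0.4600 / (2 * 0.8660254038) = -5.1379910574
Term 2 = 0.0570 * 51.1500 * 0.9581508979 * 0.5578195339 = 1.5582894238
Term 3 = 0 (no dividend yield, q = 0)
Theta = -5.1379910574 + (1.5582894238) + (0.0000000000) = -3.579702

Answer: Theta = -3.579702


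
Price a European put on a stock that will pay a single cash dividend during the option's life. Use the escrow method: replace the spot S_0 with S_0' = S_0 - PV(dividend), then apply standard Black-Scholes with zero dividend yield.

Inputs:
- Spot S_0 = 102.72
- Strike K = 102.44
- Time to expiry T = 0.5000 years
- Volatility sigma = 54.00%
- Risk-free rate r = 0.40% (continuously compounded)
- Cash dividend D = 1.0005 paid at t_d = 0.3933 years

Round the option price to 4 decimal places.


PV(D) = D * exp(-r * t_d) = 1.0005 * 0.99842804 = 0.99892725
S_0' = S_0 - PV(D) = 102.7200 - 0.99892725 = 101.72107275
d1 = (ln(S_0'/K) + (r + sigma^2/2)*T) / (sigma*sqrt(T)) = 0.17771224
d2 = d1 - sigma*sqrt(T) = -0.20412542
exp(-rT) = 0.99800200
N(-d1) = 0.42947449; N(-d2) = 0.58087226
P = K * exp(-rT) * N(-d2) - S_0' * N(-d1) = 102.4400 * 0.99800200 * 0.58087226 - 101.72107275 * 0.42947449 = 15.6991

Answer: Price = 15.6991


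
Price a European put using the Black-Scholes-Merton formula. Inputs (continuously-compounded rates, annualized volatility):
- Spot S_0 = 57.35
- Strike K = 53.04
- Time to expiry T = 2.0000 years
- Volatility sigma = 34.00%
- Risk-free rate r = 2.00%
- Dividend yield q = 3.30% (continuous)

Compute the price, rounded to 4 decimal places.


Answer: Price = 8.6349

Derivation:
d1 = (ln(S/K) + (r - q + 0.5*sigma^2) * T) / (sigma * sqrt(T)) = 0.34882513
d2 = d1 - sigma * sqrt(T) = -0.13200748
exp(-rT) = 0.96078944; exp(-qT) = 0.93613086
P = K * exp(-rT) * N(-d2) - S_0 * exp(-qT) * N(-d1)
N(-d1) = 0.36361030; N(-d2) = 0.55251081
P = 53.0400 * 0.96078944 * 0.55251081 - 57.3500 * 0.93613086 * 0.36361030 = 8.6349


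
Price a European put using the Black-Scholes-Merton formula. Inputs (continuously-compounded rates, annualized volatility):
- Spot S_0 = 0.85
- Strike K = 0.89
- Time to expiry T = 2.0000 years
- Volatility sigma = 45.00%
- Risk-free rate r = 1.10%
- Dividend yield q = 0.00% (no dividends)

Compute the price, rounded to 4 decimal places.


Answer: Price = 0.2253

Derivation:
d1 = (ln(S/K) + (r - q + 0.5*sigma^2) * T) / (sigma * sqrt(T)) = 0.28050908
d2 = d1 - sigma * sqrt(T) = -0.35588702
exp(-rT) = 0.97824024; exp(-qT) = 1.00000000
P = K * exp(-rT) * N(-d2) - S_0 * exp(-qT) * N(-d1)
N(-d1) = 0.38954348; N(-d2) = 0.63903741
P = 0.8900 * 0.97824024 * 0.63903741 - 0.8500 * 1.00000000 * 0.38954348 = 0.2253


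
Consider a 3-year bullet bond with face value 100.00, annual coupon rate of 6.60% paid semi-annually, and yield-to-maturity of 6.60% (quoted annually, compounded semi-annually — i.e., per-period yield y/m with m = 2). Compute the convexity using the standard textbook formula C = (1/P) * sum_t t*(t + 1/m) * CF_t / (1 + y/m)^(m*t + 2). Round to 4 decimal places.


Answer: Convexity = 8.8410

Derivation:
Coupon per period c = face * coupon_rate / m = 3.300000
Periods per year m = 2; per-period yield y/m = 0.033000
Number of cashflows N = 6
Cashflows (t years, CF_t, discount factor 1/(1+y/m)^(m*t), PV):
  t = 0.5000: CF_t = 3.300000, DF = 0.968054, PV = 3.194579
  t = 1.0000: CF_t = 3.300000, DF = 0.937129, PV = 3.092526
  t = 1.5000: CF_t = 3.300000, DF = 0.907192, PV = 2.993732
  t = 2.0000: CF_t = 3.300000, DF = 0.878211, PV = 2.898095
  t = 2.5000: CF_t = 3.300000, DF = 0.850156, PV = 2.805513
  t = 3.0000: CF_t = 103.300000, DF = 0.822997, PV = 85.015555
Price P = sum_t PV_t = 100.000000
Convexity numerator sum_t t*(t + 1/m) * CF_t / (1+y/m)^(m*t + 2):
  t = 0.5000: term = 1.496866
  t = 1.0000: term = 4.347143
  t = 1.5000: term = 8.416540
  t = 2.0000: term = 13.579445
  t = 2.5000: term = 19.718458
  t = 3.0000: term = 836.540648
Convexity = (1/P) * sum = 884.099100 / 100.000000 = 8.840991


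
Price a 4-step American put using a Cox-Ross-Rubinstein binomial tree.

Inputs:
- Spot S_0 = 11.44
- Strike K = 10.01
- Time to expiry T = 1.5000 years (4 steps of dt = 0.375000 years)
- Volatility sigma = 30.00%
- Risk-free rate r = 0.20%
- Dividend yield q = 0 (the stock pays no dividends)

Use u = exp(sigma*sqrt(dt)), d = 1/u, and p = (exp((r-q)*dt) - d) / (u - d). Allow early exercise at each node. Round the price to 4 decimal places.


dt = T/N = 0.375000
u = exp(sigma*sqrt(dt)) = 1.201669; d = 1/u = 0.832176
p = (exp((r-q)*dt) - d) / (u - d) = 0.456231
Discount per step: exp(-r*dt) = 0.999250
Stock lattice S(k, i) with i counting down-moves:
  k=0: S(0,0) = 11.4400
  k=1: S(1,0) = 13.7471; S(1,1) = 9.5201
  k=2: S(2,0) = 16.5195; S(2,1) = 11.4400; S(2,2) = 7.9224
  k=3: S(3,0) = 19.8509; S(3,1) = 13.7471; S(3,2) = 9.5201; S(3,3) = 6.5928
  k=4: S(4,0) = 23.8543; S(4,1) = 16.5195; S(4,2) = 11.4400; S(4,3) = 7.9224; S(4,4) = 5.4864
Terminal payoffs V(N, i) = max(K - S_T, 0):
  V(4,0) = 0.000000; V(4,1) = 0.000000; V(4,2) = 0.000000; V(4,3) = 2.087613; V(4,4) = 4.523618
Backward induction: V(k, i) = exp(-r*dt) * [p * V(k+1, i) + (1-p) * V(k+1, i+1)]; then take max(V_cont, immediate exercise) for American.
  V(3,0) = exp(-r*dt) * [p*0.000000 + (1-p)*0.000000] = 0.000000; exercise = 0.000000; V(3,0) = max -> 0.000000
  V(3,1) = exp(-r*dt) * [p*0.000000 + (1-p)*0.000000] = 0.000000; exercise = 0.000000; V(3,1) = max -> 0.000000
  V(3,2) = exp(-r*dt) * [p*0.000000 + (1-p)*2.087613] = 1.134328; exercise = 0.489910; V(3,2) = max -> 1.134328
  V(3,3) = exp(-r*dt) * [p*2.087613 + (1-p)*4.523618] = 3.409678; exercise = 3.417183; V(3,3) = max -> 3.417183
  V(2,0) = exp(-r*dt) * [p*0.000000 + (1-p)*0.000000] = 0.000000; exercise = 0.000000; V(2,0) = max -> 0.000000
  V(2,1) = exp(-r*dt) * [p*0.000000 + (1-p)*1.134328] = 0.616349; exercise = 0.000000; V(2,1) = max -> 0.616349
  V(2,2) = exp(-r*dt) * [p*1.134328 + (1-p)*3.417183] = 2.373891; exercise = 2.087613; V(2,2) = max -> 2.373891
  V(1,0) = exp(-r*dt) * [p*0.000000 + (1-p)*0.616349] = 0.334900; exercise = 0.000000; V(1,0) = max -> 0.334900
  V(1,1) = exp(-r*dt) * [p*0.616349 + (1-p)*2.373891] = 1.570867; exercise = 0.489910; V(1,1) = max -> 1.570867
  V(0,0) = exp(-r*dt) * [p*0.334900 + (1-p)*1.570867] = 1.006225; exercise = 0.000000; V(0,0) = max -> 1.006225

Answer: Price = V(0,0) = 1.0062


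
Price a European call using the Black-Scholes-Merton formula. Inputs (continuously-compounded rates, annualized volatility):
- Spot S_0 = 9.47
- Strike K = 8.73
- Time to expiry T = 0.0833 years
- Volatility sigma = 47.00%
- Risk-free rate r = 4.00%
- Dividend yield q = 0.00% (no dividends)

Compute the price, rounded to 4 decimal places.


d1 = (ln(S/K) + (r - q + 0.5*sigma^2) * T) / (sigma * sqrt(T)) = 0.69219242
d2 = d1 - sigma * sqrt(T) = 0.55654224
exp(-rT) = 0.99667354; exp(-qT) = 1.00000000
C = S_0 * exp(-qT) * N(d1) - K * exp(-rT) * N(d2)
N(d1) = 0.75559175; N(d2) = 0.71107989
C = 9.4700 * 1.00000000 * 0.75559175 - 8.7300 * 0.99667354 * 0.71107989 = 0.9684

Answer: Price = 0.9684


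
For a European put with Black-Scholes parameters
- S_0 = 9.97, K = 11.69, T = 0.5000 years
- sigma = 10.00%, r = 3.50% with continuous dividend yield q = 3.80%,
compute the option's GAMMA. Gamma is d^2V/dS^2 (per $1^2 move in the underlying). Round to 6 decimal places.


Answer: Gamma = 0.045520

Derivation:
d1 = -2.2366238837; d2 = -2.3073345618
phi(d1) = 0.0327064906; exp(-qT) = 0.9811793622; exp(-rT) = 0.9826522357
Gamma = exp(-qT) * phi(d1) / (S * sigma * sqrt(T)) = 0.9811793622 * 0.0327064906 / (9.9700 * 0.1000 * 0.7071067812) = 0.045520


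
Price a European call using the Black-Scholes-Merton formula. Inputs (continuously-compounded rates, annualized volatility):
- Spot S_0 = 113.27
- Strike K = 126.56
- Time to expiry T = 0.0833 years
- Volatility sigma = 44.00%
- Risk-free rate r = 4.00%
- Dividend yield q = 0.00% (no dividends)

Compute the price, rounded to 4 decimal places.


Answer: Price = 1.6752

Derivation:
d1 = (ln(S/K) + (r - q + 0.5*sigma^2) * T) / (sigma * sqrt(T)) = -0.78388392
d2 = d1 - sigma * sqrt(T) = -0.91087557
exp(-rT) = 0.99667354; exp(-qT) = 1.00000000
C = S_0 * exp(-qT) * N(d1) - K * exp(-rT) * N(d2)
N(d1) = 0.21655411; N(d2) = 0.18118047
C = 113.2700 * 1.00000000 * 0.21655411 - 126.5600 * 0.99667354 * 0.18118047 = 1.6752


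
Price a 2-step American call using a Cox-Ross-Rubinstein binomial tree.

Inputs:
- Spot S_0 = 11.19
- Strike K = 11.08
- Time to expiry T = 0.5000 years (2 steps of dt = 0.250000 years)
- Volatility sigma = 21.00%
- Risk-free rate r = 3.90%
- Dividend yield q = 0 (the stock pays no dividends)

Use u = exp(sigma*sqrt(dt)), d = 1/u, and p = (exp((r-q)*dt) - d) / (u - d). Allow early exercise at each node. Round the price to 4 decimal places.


dt = T/N = 0.250000
u = exp(sigma*sqrt(dt)) = 1.110711; d = 1/u = 0.900325
p = (exp((r-q)*dt) - d) / (u - d) = 0.520344
Discount per step: exp(-r*dt) = 0.990297
Stock lattice S(k, i) with i counting down-moves:
  k=0: S(0,0) = 11.1900
  k=1: S(1,0) = 12.4289; S(1,1) = 10.0746
  k=2: S(2,0) = 13.8049; S(2,1) = 11.1900; S(2,2) = 9.0704
Terminal payoffs V(N, i) = max(S_T - K, 0):
  V(2,0) = 2.724857; V(2,1) = 0.110000; V(2,2) = 0.000000
Backward induction: V(k, i) = exp(-r*dt) * [p * V(k+1, i) + (1-p) * V(k+1, i+1)]; then take max(V_cont, immediate exercise) for American.
  V(1,0) = exp(-r*dt) * [p*2.724857 + (1-p)*0.110000] = 1.456357; exercise = 1.348852; V(1,0) = max -> 1.456357
  V(1,1) = exp(-r*dt) * [p*0.110000 + (1-p)*0.000000] = 0.056682; exercise = 0.000000; V(1,1) = max -> 0.056682
  V(0,0) = exp(-r*dt) * [p*1.456357 + (1-p)*0.056682] = 0.777378; exercise = 0.110000; V(0,0) = max -> 0.777378

Answer: Price = V(0,0) = 0.7774


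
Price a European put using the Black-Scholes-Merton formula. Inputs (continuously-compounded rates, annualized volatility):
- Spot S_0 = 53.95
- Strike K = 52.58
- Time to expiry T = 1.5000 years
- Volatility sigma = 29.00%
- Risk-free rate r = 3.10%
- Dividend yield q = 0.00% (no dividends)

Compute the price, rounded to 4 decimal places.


d1 = (ln(S/K) + (r - q + 0.5*sigma^2) * T) / (sigma * sqrt(T)) = 0.38092908
d2 = d1 - sigma * sqrt(T) = 0.02575307
exp(-rT) = 0.95456456; exp(-qT) = 1.00000000
P = K * exp(-rT) * N(-d2) - S_0 * exp(-qT) * N(-d1)
N(-d1) = 0.35162794; N(-d2) = 0.48972715
P = 52.5800 * 0.95456456 * 0.48972715 - 53.9500 * 1.00000000 * 0.35162794 = 5.6096

Answer: Price = 5.6096


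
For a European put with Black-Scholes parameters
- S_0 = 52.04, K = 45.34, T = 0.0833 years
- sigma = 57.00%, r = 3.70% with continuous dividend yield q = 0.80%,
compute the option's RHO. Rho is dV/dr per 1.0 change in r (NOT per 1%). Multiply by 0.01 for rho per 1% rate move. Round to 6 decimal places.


Answer: Rho = -0.830571

Derivation:
d1 = 0.9347091611; d2 = 0.7701972467
phi(d1) = 0.2577463954; exp(-qT) = 0.9993338220; exp(-rT) = 0.9969226448
N(-d2) = 0.2205914485
Rho = -K*T*exp(-rT)*N(-d2) = -45.3400 * 0.0833 * 0.9969226448 * 0.2205914485 = -0.830571


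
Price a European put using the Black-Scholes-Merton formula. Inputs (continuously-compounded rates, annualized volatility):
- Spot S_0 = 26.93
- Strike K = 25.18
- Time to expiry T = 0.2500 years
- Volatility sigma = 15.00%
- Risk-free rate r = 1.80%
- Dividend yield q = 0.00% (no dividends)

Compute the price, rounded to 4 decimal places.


Answer: Price = 0.1764

Derivation:
d1 = (ln(S/K) + (r - q + 0.5*sigma^2) * T) / (sigma * sqrt(T)) = 0.99337838
d2 = d1 - sigma * sqrt(T) = 0.91837838
exp(-rT) = 0.99551011; exp(-qT) = 1.00000000
P = K * exp(-rT) * N(-d2) - S_0 * exp(-qT) * N(-d1)
N(-d1) = 0.16026280; N(-d2) = 0.17921040
P = 25.1800 * 0.99551011 * 0.17921040 - 26.9300 * 1.00000000 * 0.16026280 = 0.1764


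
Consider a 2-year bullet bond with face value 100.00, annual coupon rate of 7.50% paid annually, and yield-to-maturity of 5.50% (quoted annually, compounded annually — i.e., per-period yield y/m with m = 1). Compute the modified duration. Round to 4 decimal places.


Answer: Modified duration = 1.8308

Derivation:
Coupon per period c = face * coupon_rate / m = 7.500000
Periods per year m = 1; per-period yield y/m = 0.055000
Number of cashflows N = 2
Cashflows (t years, CF_t, discount factor 1/(1+y/m)^(m*t), PV):
  t = 1.0000: CF_t = 7.500000, DF = 0.947867, PV = 7.109005
  t = 2.0000: CF_t = 107.500000, DF = 0.898452, PV = 96.583635
Price P = sum_t PV_t = 103.692639
First compute Macaulay numerator sum_t t * PV_t:
  t * PV_t at t = 1.0000: 7.109005
  t * PV_t at t = 2.0000: 193.167269
Macaulay duration D = 200.276274 / 103.692639 = 1.931442
Modified duration = D / (1 + y/m) = 1.931442 / (1 + 0.055000) = 1.830750


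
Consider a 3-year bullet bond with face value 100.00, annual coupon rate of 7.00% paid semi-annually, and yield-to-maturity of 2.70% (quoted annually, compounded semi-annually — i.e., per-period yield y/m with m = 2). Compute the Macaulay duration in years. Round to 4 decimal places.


Answer: Macaulay duration = 2.7734 years

Derivation:
Coupon per period c = face * coupon_rate / m = 3.500000
Periods per year m = 2; per-period yield y/m = 0.013500
Number of cashflows N = 6
Cashflows (t years, CF_t, discount factor 1/(1+y/m)^(m*t), PV):
  t = 0.5000: CF_t = 3.500000, DF = 0.986680, PV = 3.453379
  t = 1.0000: CF_t = 3.500000, DF = 0.973537, PV = 3.407380
  t = 1.5000: CF_t = 3.500000, DF = 0.960569, PV = 3.361993
  t = 2.0000: CF_t = 3.500000, DF = 0.947774, PV = 3.317211
  t = 2.5000: CF_t = 3.500000, DF = 0.935150, PV = 3.273025
  t = 3.0000: CF_t = 103.500000, DF = 0.922694, PV = 95.498782
Price P = sum_t PV_t = 112.311769
Macaulay numerator sum_t t * PV_t:
  t * PV_t at t = 0.5000: 1.726690
  t * PV_t at t = 1.0000: 3.407380
  t * PV_t at t = 1.5000: 5.042989
  t * PV_t at t = 2.0000: 6.634421
  t * PV_t at t = 2.5000: 8.182562
  t * PV_t at t = 3.0000: 286.496345
Macaulay duration D = (sum_t t * PV_t) / P = 311.490387 / 112.311769 = 2.773444


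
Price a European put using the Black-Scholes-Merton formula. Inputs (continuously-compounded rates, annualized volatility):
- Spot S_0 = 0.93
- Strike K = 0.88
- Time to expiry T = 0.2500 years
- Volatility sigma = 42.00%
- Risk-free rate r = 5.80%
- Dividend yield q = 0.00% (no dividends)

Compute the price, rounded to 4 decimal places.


Answer: Price = 0.0479

Derivation:
d1 = (ln(S/K) + (r - q + 0.5*sigma^2) * T) / (sigma * sqrt(T)) = 0.43720323
d2 = d1 - sigma * sqrt(T) = 0.22720323
exp(-rT) = 0.98560462; exp(-qT) = 1.00000000
P = K * exp(-rT) * N(-d2) - S_0 * exp(-qT) * N(-d1)
N(-d1) = 0.33098198; N(-d2) = 0.41013286
P = 0.8800 * 0.98560462 * 0.41013286 - 0.9300 * 1.00000000 * 0.33098198 = 0.0479


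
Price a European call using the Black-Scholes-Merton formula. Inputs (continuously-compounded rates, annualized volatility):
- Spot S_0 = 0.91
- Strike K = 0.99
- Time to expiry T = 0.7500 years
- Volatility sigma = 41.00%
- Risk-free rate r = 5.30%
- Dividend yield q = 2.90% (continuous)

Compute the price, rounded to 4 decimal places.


Answer: Price = 0.1015

Derivation:
d1 = (ln(S/K) + (r - q + 0.5*sigma^2) * T) / (sigma * sqrt(T)) = -0.00907663
d2 = d1 - sigma * sqrt(T) = -0.36414705
exp(-rT) = 0.96102967; exp(-qT) = 0.97848483
C = S_0 * exp(-qT) * N(d1) - K * exp(-rT) * N(d2)
N(d1) = 0.49637900; N(d2) = 0.35787410
C = 0.9100 * 0.97848483 * 0.49637900 - 0.9900 * 0.96102967 * 0.35787410 = 0.1015


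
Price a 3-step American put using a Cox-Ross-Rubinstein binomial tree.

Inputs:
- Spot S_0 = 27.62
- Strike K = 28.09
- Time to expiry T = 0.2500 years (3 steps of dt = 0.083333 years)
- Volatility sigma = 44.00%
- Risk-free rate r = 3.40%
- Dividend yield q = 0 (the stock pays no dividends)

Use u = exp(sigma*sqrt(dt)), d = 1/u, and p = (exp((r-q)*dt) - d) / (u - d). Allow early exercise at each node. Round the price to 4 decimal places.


dt = T/N = 0.083333
u = exp(sigma*sqrt(dt)) = 1.135436; d = 1/u = 0.880719
p = (exp((r-q)*dt) - d) / (u - d) = 0.479428
Discount per step: exp(-r*dt) = 0.997171
Stock lattice S(k, i) with i counting down-moves:
  k=0: S(0,0) = 27.6200
  k=1: S(1,0) = 31.3608; S(1,1) = 24.3254
  k=2: S(2,0) = 35.6081; S(2,1) = 27.6200; S(2,2) = 21.4239
  k=3: S(3,0) = 40.4308; S(3,1) = 31.3608; S(3,2) = 24.3254; S(3,3) = 18.8684
Terminal payoffs V(N, i) = max(K - S_T, 0):
  V(3,0) = 0.000000; V(3,1) = 0.000000; V(3,2) = 3.764551; V(3,3) = 9.221592
Backward induction: V(k, i) = exp(-r*dt) * [p * V(k+1, i) + (1-p) * V(k+1, i+1)]; then take max(V_cont, immediate exercise) for American.
  V(2,0) = exp(-r*dt) * [p*0.000000 + (1-p)*0.000000] = 0.000000; exercise = 0.000000; V(2,0) = max -> 0.000000
  V(2,1) = exp(-r*dt) * [p*0.000000 + (1-p)*3.764551] = 1.954177; exercise = 0.470000; V(2,1) = max -> 1.954177
  V(2,2) = exp(-r*dt) * [p*3.764551 + (1-p)*9.221592] = 6.586648; exercise = 6.666123; V(2,2) = max -> 6.666123
  V(1,0) = exp(-r*dt) * [p*0.000000 + (1-p)*1.954177] = 1.014412; exercise = 0.000000; V(1,0) = max -> 1.014412
  V(1,1) = exp(-r*dt) * [p*1.954177 + (1-p)*6.666123] = 4.394617; exercise = 3.764551; V(1,1) = max -> 4.394617
  V(0,0) = exp(-r*dt) * [p*1.014412 + (1-p)*4.394617] = 2.766205; exercise = 0.470000; V(0,0) = max -> 2.766205

Answer: Price = V(0,0) = 2.7662


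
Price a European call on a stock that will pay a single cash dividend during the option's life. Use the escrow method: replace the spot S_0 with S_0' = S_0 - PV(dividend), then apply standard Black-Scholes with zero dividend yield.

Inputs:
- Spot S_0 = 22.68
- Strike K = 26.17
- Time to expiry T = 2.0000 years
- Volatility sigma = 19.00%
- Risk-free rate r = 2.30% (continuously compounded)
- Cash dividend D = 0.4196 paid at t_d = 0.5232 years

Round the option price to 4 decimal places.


PV(D) = D * exp(-r * t_d) = 0.4196 * 0.98803851 = 0.41458096
S_0' = S_0 - PV(D) = 22.6800 - 0.41458096 = 22.26541904
d1 = (ln(S_0'/K) + (r + sigma^2/2)*T) / (sigma*sqrt(T)) = -0.29579005
d2 = d1 - sigma*sqrt(T) = -0.56449063
exp(-rT) = 0.95504196
N(d1) = 0.38369521; N(d2) = 0.28621014
C = S_0' * N(d1) - K * exp(-rT) * N(d2) = 22.26541904 * 0.38369521 - 26.1700 * 0.95504196 * 0.28621014 = 1.3898

Answer: Price = 1.3898


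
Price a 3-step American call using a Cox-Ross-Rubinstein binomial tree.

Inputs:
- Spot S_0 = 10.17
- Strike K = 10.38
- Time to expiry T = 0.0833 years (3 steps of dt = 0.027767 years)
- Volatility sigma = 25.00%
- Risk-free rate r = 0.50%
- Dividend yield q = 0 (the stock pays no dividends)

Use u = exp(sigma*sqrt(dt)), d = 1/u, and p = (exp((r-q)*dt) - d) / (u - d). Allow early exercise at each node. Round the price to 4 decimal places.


Answer: Price = V(0,0) = 0.2175

Derivation:
dt = T/N = 0.027767
u = exp(sigma*sqrt(dt)) = 1.042538; d = 1/u = 0.959197
p = (exp((r-q)*dt) - d) / (u - d) = 0.491253
Discount per step: exp(-r*dt) = 0.999861
Stock lattice S(k, i) with i counting down-moves:
  k=0: S(0,0) = 10.1700
  k=1: S(1,0) = 10.6026; S(1,1) = 9.7550
  k=2: S(2,0) = 11.0536; S(2,1) = 10.1700; S(2,2) = 9.3570
  k=3: S(3,0) = 11.5238; S(3,1) = 10.6026; S(3,2) = 9.7550; S(3,3) = 8.9752
Terminal payoffs V(N, i) = max(S_T - K, 0):
  V(3,0) = 1.143832; V(3,1) = 0.222614; V(3,2) = 0.000000; V(3,3) = 0.000000
Backward induction: V(k, i) = exp(-r*dt) * [p * V(k+1, i) + (1-p) * V(k+1, i+1)]; then take max(V_cont, immediate exercise) for American.
  V(2,0) = exp(-r*dt) * [p*1.143832 + (1-p)*0.222614] = 0.675071; exercise = 0.673630; V(2,0) = max -> 0.675071
  V(2,1) = exp(-r*dt) * [p*0.222614 + (1-p)*0.000000] = 0.109344; exercise = 0.000000; V(2,1) = max -> 0.109344
  V(2,2) = exp(-r*dt) * [p*0.000000 + (1-p)*0.000000] = 0.000000; exercise = 0.000000; V(2,2) = max -> 0.000000
  V(1,0) = exp(-r*dt) * [p*0.675071 + (1-p)*0.109344] = 0.387205; exercise = 0.222614; V(1,0) = max -> 0.387205
  V(1,1) = exp(-r*dt) * [p*0.109344 + (1-p)*0.000000] = 0.053708; exercise = 0.000000; V(1,1) = max -> 0.053708
  V(0,0) = exp(-r*dt) * [p*0.387205 + (1-p)*0.053708] = 0.217510; exercise = 0.000000; V(0,0) = max -> 0.217510


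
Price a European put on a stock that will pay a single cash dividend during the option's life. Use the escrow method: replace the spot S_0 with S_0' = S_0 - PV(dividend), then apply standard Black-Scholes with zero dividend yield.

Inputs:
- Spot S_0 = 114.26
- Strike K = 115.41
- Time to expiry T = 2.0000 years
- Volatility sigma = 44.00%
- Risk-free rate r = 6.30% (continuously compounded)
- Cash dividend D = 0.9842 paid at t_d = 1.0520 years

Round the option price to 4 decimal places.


PV(D) = D * exp(-r * t_d) = 0.9842 * 0.93587253 = 0.92108574
S_0' = S_0 - PV(D) = 114.2600 - 0.92108574 = 113.33891426
d1 = (ln(S_0'/K) + (r + sigma^2/2)*T) / (sigma*sqrt(T)) = 0.48451530
d2 = d1 - sigma*sqrt(T) = -0.13773867
exp(-rT) = 0.88161485
N(-d1) = 0.31401011; N(-d2) = 0.55477652
P = K * exp(-rT) * N(-d2) - S_0' * N(-d1) = 115.4100 * 0.88161485 * 0.55477652 - 113.33891426 * 0.31401011 = 20.8574

Answer: Price = 20.8574


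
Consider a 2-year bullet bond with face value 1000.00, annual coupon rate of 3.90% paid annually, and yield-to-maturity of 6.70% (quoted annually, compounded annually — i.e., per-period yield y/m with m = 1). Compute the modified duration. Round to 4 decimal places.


Coupon per period c = face * coupon_rate / m = 39.000000
Periods per year m = 1; per-period yield y/m = 0.067000
Number of cashflows N = 2
Cashflows (t years, CF_t, discount factor 1/(1+y/m)^(m*t), PV):
  t = 1.0000: CF_t = 39.000000, DF = 0.937207, PV = 36.551078
  t = 2.0000: CF_t = 1039.000000, DF = 0.878357, PV = 912.613121
Price P = sum_t PV_t = 949.164199
First compute Macaulay numerator sum_t t * PV_t:
  t * PV_t at t = 1.0000: 36.551078
  t * PV_t at t = 2.0000: 1825.226243
Macaulay duration D = 1861.777321 / 949.164199 = 1.961491
Modified duration = D / (1 + y/m) = 1.961491 / (1 + 0.067000) = 1.838324

Answer: Modified duration = 1.8383


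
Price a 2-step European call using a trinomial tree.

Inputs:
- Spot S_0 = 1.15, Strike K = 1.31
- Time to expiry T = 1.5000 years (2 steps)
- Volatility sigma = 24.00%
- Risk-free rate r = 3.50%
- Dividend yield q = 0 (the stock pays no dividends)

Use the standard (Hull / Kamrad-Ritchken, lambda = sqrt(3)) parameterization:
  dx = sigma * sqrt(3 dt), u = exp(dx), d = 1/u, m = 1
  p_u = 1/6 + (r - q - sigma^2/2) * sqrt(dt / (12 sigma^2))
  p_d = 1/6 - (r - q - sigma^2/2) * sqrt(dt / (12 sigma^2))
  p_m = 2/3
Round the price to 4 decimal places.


Answer: Price = V(0,0) = 0.1040

Derivation:
dt = T/N = 0.750000; dx = sigma*sqrt(3*dt) = 0.360000
u = exp(dx) = 1.433329; d = 1/u = 0.697676
p_u = 0.173125, p_m = 0.666667, p_d = 0.160208
Discount per step: exp(-r*dt) = 0.974092
Stock lattice S(k, j) with j the centered position index:
  k=0: S(0,+0) = 1.1500
  k=1: S(1,-1) = 0.8023; S(1,+0) = 1.1500; S(1,+1) = 1.6483
  k=2: S(2,-2) = 0.5598; S(2,-1) = 0.8023; S(2,+0) = 1.1500; S(2,+1) = 1.6483; S(2,+2) = 2.3626
Terminal payoffs V(N, j) = max(S_T - K, 0):
  V(2,-2) = 0.000000; V(2,-1) = 0.000000; V(2,+0) = 0.000000; V(2,+1) = 0.338329; V(2,+2) = 1.052598
Backward induction: V(k, j) = exp(-r*dt) * [p_u * V(k+1, j+1) + p_m * V(k+1, j) + p_d * V(k+1, j-1)]
  V(1,-1) = exp(-r*dt) * [p_u*0.000000 + p_m*0.000000 + p_d*0.000000] = 0.000000
  V(1,+0) = exp(-r*dt) * [p_u*0.338329 + p_m*0.000000 + p_d*0.000000] = 0.057056
  V(1,+1) = exp(-r*dt) * [p_u*1.052598 + p_m*0.338329 + p_d*0.000000] = 0.397219
  V(0,+0) = exp(-r*dt) * [p_u*0.397219 + p_m*0.057056 + p_d*0.000000] = 0.104038


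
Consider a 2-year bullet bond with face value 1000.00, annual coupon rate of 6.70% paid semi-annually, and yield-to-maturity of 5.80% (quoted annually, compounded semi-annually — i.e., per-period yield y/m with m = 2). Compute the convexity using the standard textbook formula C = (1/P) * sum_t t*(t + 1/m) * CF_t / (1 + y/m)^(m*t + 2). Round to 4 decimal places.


Coupon per period c = face * coupon_rate / m = 33.500000
Periods per year m = 2; per-period yield y/m = 0.029000
Number of cashflows N = 4
Cashflows (t years, CF_t, discount factor 1/(1+y/m)^(m*t), PV):
  t = 0.5000: CF_t = 33.500000, DF = 0.971817, PV = 32.555879
  t = 1.0000: CF_t = 33.500000, DF = 0.944429, PV = 31.638367
  t = 1.5000: CF_t = 33.500000, DF = 0.917812, PV = 30.746712
  t = 2.0000: CF_t = 1033.500000, DF = 0.891946, PV = 921.826061
Price P = sum_t PV_t = 1016.767020
Convexity numerator sum_t t*(t + 1/m) * CF_t / (1+y/m)^(m*t + 2):
  t = 0.5000: term = 15.373356
  t = 1.0000: term = 44.820280
  t = 1.5000: term = 87.114247
  t = 2.0000: term = 4352.995686
Convexity = (1/P) * sum = 4500.303569 / 1016.767020 = 4.426091

Answer: Convexity = 4.4261


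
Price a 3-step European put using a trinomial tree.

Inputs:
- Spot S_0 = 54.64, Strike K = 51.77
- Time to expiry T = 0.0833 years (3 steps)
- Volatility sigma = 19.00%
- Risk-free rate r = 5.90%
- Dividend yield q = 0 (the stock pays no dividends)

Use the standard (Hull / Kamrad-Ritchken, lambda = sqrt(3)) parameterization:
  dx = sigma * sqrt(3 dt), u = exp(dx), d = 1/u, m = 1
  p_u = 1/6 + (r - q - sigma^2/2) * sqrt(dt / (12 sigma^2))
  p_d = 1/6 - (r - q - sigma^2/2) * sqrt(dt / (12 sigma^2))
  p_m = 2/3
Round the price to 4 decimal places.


dt = T/N = 0.027767; dx = sigma*sqrt(3*dt) = 0.054837
u = exp(dx) = 1.056369; d = 1/u = 0.946639
p_u = 0.177034, p_m = 0.666667, p_d = 0.156299
Discount per step: exp(-r*dt) = 0.998363
Stock lattice S(k, j) with j the centered position index:
  k=0: S(0,+0) = 54.6400
  k=1: S(1,-1) = 51.7244; S(1,+0) = 54.6400; S(1,+1) = 57.7200
  k=2: S(2,-2) = 48.9643; S(2,-1) = 51.7244; S(2,+0) = 54.6400; S(2,+1) = 57.7200; S(2,+2) = 60.9736
  k=3: S(3,-3) = 46.3515; S(3,-2) = 48.9643; S(3,-1) = 51.7244; S(3,+0) = 54.6400; S(3,+1) = 57.7200; S(3,+2) = 60.9736; S(3,+3) = 64.4106
Terminal payoffs V(N, j) = max(K - S_T, 0):
  V(3,-3) = 5.418470; V(3,-2) = 2.805693; V(3,-1) = 0.045637; V(3,+0) = 0.000000; V(3,+1) = 0.000000; V(3,+2) = 0.000000; V(3,+3) = 0.000000
Backward induction: V(k, j) = exp(-r*dt) * [p_u * V(k+1, j+1) + p_m * V(k+1, j) + p_d * V(k+1, j-1)]
  V(2,-2) = exp(-r*dt) * [p_u*0.045637 + p_m*2.805693 + p_d*5.418470] = 2.720983
  V(2,-1) = exp(-r*dt) * [p_u*0.000000 + p_m*0.045637 + p_d*2.805693] = 0.468185
  V(2,+0) = exp(-r*dt) * [p_u*0.000000 + p_m*0.000000 + p_d*0.045637] = 0.007121
  V(2,+1) = exp(-r*dt) * [p_u*0.000000 + p_m*0.000000 + p_d*0.000000] = 0.000000
  V(2,+2) = exp(-r*dt) * [p_u*0.000000 + p_m*0.000000 + p_d*0.000000] = 0.000000
  V(1,-1) = exp(-r*dt) * [p_u*0.007121 + p_m*0.468185 + p_d*2.720983] = 0.737462
  V(1,+0) = exp(-r*dt) * [p_u*0.000000 + p_m*0.007121 + p_d*0.468185] = 0.077797
  V(1,+1) = exp(-r*dt) * [p_u*0.000000 + p_m*0.000000 + p_d*0.007121] = 0.001111
  V(0,+0) = exp(-r*dt) * [p_u*0.001111 + p_m*0.077797 + p_d*0.737462] = 0.167052

Answer: Price = V(0,0) = 0.1671


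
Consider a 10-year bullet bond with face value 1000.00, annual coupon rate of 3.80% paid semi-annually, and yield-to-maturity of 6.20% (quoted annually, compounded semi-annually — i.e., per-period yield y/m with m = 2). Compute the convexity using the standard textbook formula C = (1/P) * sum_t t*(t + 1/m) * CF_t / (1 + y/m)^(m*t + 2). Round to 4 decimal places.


Coupon per period c = face * coupon_rate / m = 19.000000
Periods per year m = 2; per-period yield y/m = 0.031000
Number of cashflows N = 20
Cashflows (t years, CF_t, discount factor 1/(1+y/m)^(m*t), PV):
  t = 0.5000: CF_t = 19.000000, DF = 0.969932, PV = 18.428710
  t = 1.0000: CF_t = 19.000000, DF = 0.940768, PV = 17.874597
  t = 1.5000: CF_t = 19.000000, DF = 0.912481, PV = 17.337146
  t = 2.0000: CF_t = 19.000000, DF = 0.885045, PV = 16.815854
  t = 2.5000: CF_t = 19.000000, DF = 0.858434, PV = 16.310237
  t = 3.0000: CF_t = 19.000000, DF = 0.832622, PV = 15.819823
  t = 3.5000: CF_t = 19.000000, DF = 0.807587, PV = 15.344154
  t = 4.0000: CF_t = 19.000000, DF = 0.783305, PV = 14.882787
  t = 4.5000: CF_t = 19.000000, DF = 0.759752, PV = 14.435293
  t = 5.0000: CF_t = 19.000000, DF = 0.736908, PV = 14.001254
  t = 5.5000: CF_t = 19.000000, DF = 0.714751, PV = 13.580266
  t = 6.0000: CF_t = 19.000000, DF = 0.693260, PV = 13.171936
  t = 6.5000: CF_t = 19.000000, DF = 0.672415, PV = 12.775884
  t = 7.0000: CF_t = 19.000000, DF = 0.652197, PV = 12.391740
  t = 7.5000: CF_t = 19.000000, DF = 0.632587, PV = 12.019146
  t = 8.0000: CF_t = 19.000000, DF = 0.613566, PV = 11.657756
  t = 8.5000: CF_t = 19.000000, DF = 0.595117, PV = 11.307232
  t = 9.0000: CF_t = 19.000000, DF = 0.577224, PV = 10.967247
  t = 9.5000: CF_t = 19.000000, DF = 0.559868, PV = 10.637485
  t = 10.0000: CF_t = 1019.000000, DF = 0.543034, PV = 553.351228
Price P = sum_t PV_t = 823.109777
Convexity numerator sum_t t*(t + 1/m) * CF_t / (1+y/m)^(m*t + 2):
  t = 0.5000: term = 8.668573
  t = 1.0000: term = 25.223782
  t = 1.5000: term = 48.930711
  t = 2.0000: term = 79.099113
  t = 2.5000: term = 115.081154
  t = 3.0000: term = 156.269268
  t = 3.5000: term = 202.094107
  t = 4.0000: term = 252.022580
  t = 4.5000: term = 305.555989
  t = 5.0000: term = 362.228245
  t = 5.5000: term = 421.604165
  t = 6.0000: term = 483.277854
  t = 6.5000: term = 546.871157
  t = 7.0000: term = 612.032183
  t = 7.5000: term = 678.433901
  t = 8.0000: term = 745.772798
  t = 8.5000: term = 813.767602
  t = 9.0000: term = 882.158067
  t = 9.5000: term = 950.703812
  t = 10.0000: term = 54660.405203
Convexity = (1/P) * sum = 62350.200264 / 823.109777 = 75.749556

Answer: Convexity = 75.7496


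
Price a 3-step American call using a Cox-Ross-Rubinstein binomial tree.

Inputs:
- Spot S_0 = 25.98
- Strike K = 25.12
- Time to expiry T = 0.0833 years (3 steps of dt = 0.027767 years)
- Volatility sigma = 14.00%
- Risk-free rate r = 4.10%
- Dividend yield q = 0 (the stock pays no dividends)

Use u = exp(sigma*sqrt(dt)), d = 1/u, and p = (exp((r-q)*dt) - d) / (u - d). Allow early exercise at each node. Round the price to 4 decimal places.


Answer: Price = V(0,0) = 1.0453

Derivation:
dt = T/N = 0.027767
u = exp(sigma*sqrt(dt)) = 1.023603; d = 1/u = 0.976941
p = (exp((r-q)*dt) - d) / (u - d) = 0.518580
Discount per step: exp(-r*dt) = 0.998862
Stock lattice S(k, i) with i counting down-moves:
  k=0: S(0,0) = 25.9800
  k=1: S(1,0) = 26.5932; S(1,1) = 25.3809
  k=2: S(2,0) = 27.2209; S(2,1) = 25.9800; S(2,2) = 24.7957
  k=3: S(3,0) = 27.8634; S(3,1) = 26.5932; S(3,2) = 25.3809; S(3,3) = 24.2239
Terminal payoffs V(N, i) = max(S_T - K, 0):
  V(3,0) = 2.743372; V(3,1) = 1.473204; V(3,2) = 0.260936; V(3,3) = 0.000000
Backward induction: V(k, i) = exp(-r*dt) * [p * V(k+1, i) + (1-p) * V(k+1, i+1)]; then take max(V_cont, immediate exercise) for American.
  V(2,0) = exp(-r*dt) * [p*2.743372 + (1-p)*1.473204] = 2.129462; exercise = 2.100880; V(2,0) = max -> 2.129462
  V(2,1) = exp(-r*dt) * [p*1.473204 + (1-p)*0.260936] = 0.888581; exercise = 0.860000; V(2,1) = max -> 0.888581
  V(2,2) = exp(-r*dt) * [p*0.260936 + (1-p)*0.000000] = 0.135162; exercise = 0.000000; V(2,2) = max -> 0.135162
  V(1,0) = exp(-r*dt) * [p*2.129462 + (1-p)*0.888581] = 1.530333; exercise = 1.473204; V(1,0) = max -> 1.530333
  V(1,1) = exp(-r*dt) * [p*0.888581 + (1-p)*0.135162] = 0.525272; exercise = 0.260936; V(1,1) = max -> 0.525272
  V(0,0) = exp(-r*dt) * [p*1.530333 + (1-p)*0.525272] = 1.045286; exercise = 0.860000; V(0,0) = max -> 1.045286


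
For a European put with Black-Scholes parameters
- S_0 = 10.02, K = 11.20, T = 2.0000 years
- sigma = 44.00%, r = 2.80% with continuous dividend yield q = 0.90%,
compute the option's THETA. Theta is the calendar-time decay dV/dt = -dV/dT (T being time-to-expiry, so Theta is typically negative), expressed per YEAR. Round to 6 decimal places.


Answer: Theta = -0.439461

Derivation:
d1 = 0.1932801133; d2 = -0.4289738541
phi(d1) = 0.3915597589; exp(-qT) = 0.9821610324; exp(-rT) = 0.9455391359
Theta = -S*exp(-qT)*phi(d1)*sigma/(2*sqrt(T)) + r*K*exp(-rT)*N(-d2) - q*S*exp(-qT)*N(-d1)
N(-d1) = 0.4233698000; N(-d2) = 0.6660288739; sqrt(T) = 1.4142135624
Term 1 = -10.0200 * 0.9821610324 * 0.3915597589 * 0.4400 / (2 * 1.4142135624) = -0.5994544055
Term 2 = 0.0280 * 11.2000 * 0.9455391359 * 0.6660288739 = 0.1974915963
Term 3 = -0.0090 * 10.0200 * 0.9821610324 * 0.4233698000 = -0.0374984059
Theta = -0.5994544055 + (0.1974915963) + (-0.0374984059) = -0.439461


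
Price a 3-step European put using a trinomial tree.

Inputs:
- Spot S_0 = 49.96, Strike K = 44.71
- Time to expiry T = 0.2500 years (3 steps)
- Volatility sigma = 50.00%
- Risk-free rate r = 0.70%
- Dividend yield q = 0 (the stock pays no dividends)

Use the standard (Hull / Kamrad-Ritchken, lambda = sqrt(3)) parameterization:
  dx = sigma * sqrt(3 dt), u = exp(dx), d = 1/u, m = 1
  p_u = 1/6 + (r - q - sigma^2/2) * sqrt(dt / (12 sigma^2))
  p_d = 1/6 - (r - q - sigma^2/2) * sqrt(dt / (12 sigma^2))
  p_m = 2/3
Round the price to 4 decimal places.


dt = T/N = 0.083333; dx = sigma*sqrt(3*dt) = 0.250000
u = exp(dx) = 1.284025; d = 1/u = 0.778801
p_u = 0.147000, p_m = 0.666667, p_d = 0.186333
Discount per step: exp(-r*dt) = 0.999417
Stock lattice S(k, j) with j the centered position index:
  k=0: S(0,+0) = 49.9600
  k=1: S(1,-1) = 38.9089; S(1,+0) = 49.9600; S(1,+1) = 64.1499
  k=2: S(2,-2) = 30.3023; S(2,-1) = 38.9089; S(2,+0) = 49.9600; S(2,+1) = 64.1499; S(2,+2) = 82.3701
  k=3: S(3,-3) = 23.5994; S(3,-2) = 30.3023; S(3,-1) = 38.9089; S(3,+0) = 49.9600; S(3,+1) = 64.1499; S(3,+2) = 82.3701; S(3,+3) = 105.7653
Terminal payoffs V(N, j) = max(K - S_T, 0):
  V(3,-3) = 21.110567; V(3,-2) = 14.407728; V(3,-1) = 5.801113; V(3,+0) = 0.000000; V(3,+1) = 0.000000; V(3,+2) = 0.000000; V(3,+3) = 0.000000
Backward induction: V(k, j) = exp(-r*dt) * [p_u * V(k+1, j+1) + p_m * V(k+1, j) + p_d * V(k+1, j-1)]
  V(2,-2) = exp(-r*dt) * [p_u*5.801113 + p_m*14.407728 + p_d*21.110567] = 14.383125
  V(2,-1) = exp(-r*dt) * [p_u*0.000000 + p_m*5.801113 + p_d*14.407728] = 6.548228
  V(2,+0) = exp(-r*dt) * [p_u*0.000000 + p_m*0.000000 + p_d*5.801113] = 1.080310
  V(2,+1) = exp(-r*dt) * [p_u*0.000000 + p_m*0.000000 + p_d*0.000000] = 0.000000
  V(2,+2) = exp(-r*dt) * [p_u*0.000000 + p_m*0.000000 + p_d*0.000000] = 0.000000
  V(1,-1) = exp(-r*dt) * [p_u*1.080310 + p_m*6.548228 + p_d*14.383125] = 7.200145
  V(1,+0) = exp(-r*dt) * [p_u*0.000000 + p_m*1.080310 + p_d*6.548228] = 1.939228
  V(1,+1) = exp(-r*dt) * [p_u*0.000000 + p_m*0.000000 + p_d*1.080310] = 0.201180
  V(0,+0) = exp(-r*dt) * [p_u*0.201180 + p_m*1.939228 + p_d*7.200145] = 2.662466

Answer: Price = V(0,0) = 2.6625


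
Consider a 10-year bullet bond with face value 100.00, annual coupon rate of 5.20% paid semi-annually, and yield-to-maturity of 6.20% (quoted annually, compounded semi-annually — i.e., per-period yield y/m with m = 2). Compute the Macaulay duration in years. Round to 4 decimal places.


Coupon per period c = face * coupon_rate / m = 2.600000
Periods per year m = 2; per-period yield y/m = 0.031000
Number of cashflows N = 20
Cashflows (t years, CF_t, discount factor 1/(1+y/m)^(m*t), PV):
  t = 0.5000: CF_t = 2.600000, DF = 0.969932, PV = 2.521823
  t = 1.0000: CF_t = 2.600000, DF = 0.940768, PV = 2.445998
  t = 1.5000: CF_t = 2.600000, DF = 0.912481, PV = 2.372452
  t = 2.0000: CF_t = 2.600000, DF = 0.885045, PV = 2.301117
  t = 2.5000: CF_t = 2.600000, DF = 0.858434, PV = 2.231927
  t = 3.0000: CF_t = 2.600000, DF = 0.832622, PV = 2.164818
  t = 3.5000: CF_t = 2.600000, DF = 0.807587, PV = 2.099726
  t = 4.0000: CF_t = 2.600000, DF = 0.783305, PV = 2.036592
  t = 4.5000: CF_t = 2.600000, DF = 0.759752, PV = 1.975356
  t = 5.0000: CF_t = 2.600000, DF = 0.736908, PV = 1.915961
  t = 5.5000: CF_t = 2.600000, DF = 0.714751, PV = 1.858352
  t = 6.0000: CF_t = 2.600000, DF = 0.693260, PV = 1.802475
  t = 6.5000: CF_t = 2.600000, DF = 0.672415, PV = 1.748279
  t = 7.0000: CF_t = 2.600000, DF = 0.652197, PV = 1.695712
  t = 7.5000: CF_t = 2.600000, DF = 0.632587, PV = 1.644725
  t = 8.0000: CF_t = 2.600000, DF = 0.613566, PV = 1.595272
  t = 8.5000: CF_t = 2.600000, DF = 0.595117, PV = 1.547305
  t = 9.0000: CF_t = 2.600000, DF = 0.577224, PV = 1.500781
  t = 9.5000: CF_t = 2.600000, DF = 0.559868, PV = 1.455656
  t = 10.0000: CF_t = 102.600000, DF = 0.543034, PV = 55.715246
Price P = sum_t PV_t = 92.629574
Macaulay numerator sum_t t * PV_t:
  t * PV_t at t = 0.5000: 1.260912
  t * PV_t at t = 1.0000: 2.445998
  t * PV_t at t = 1.5000: 3.558677
  t * PV_t at t = 2.0000: 4.602234
  t * PV_t at t = 2.5000: 5.579818
  t * PV_t at t = 3.0000: 6.494453
  t * PV_t at t = 3.5000: 7.349042
  t * PV_t at t = 4.0000: 8.146368
  t * PV_t at t = 4.5000: 8.889102
  t * PV_t at t = 5.0000: 9.579806
  t * PV_t at t = 5.5000: 10.220937
  t * PV_t at t = 6.0000: 10.814853
  t * PV_t at t = 6.5000: 11.363812
  t * PV_t at t = 7.0000: 11.869982
  t * PV_t at t = 7.5000: 12.335440
  t * PV_t at t = 8.0000: 12.762175
  t * PV_t at t = 8.5000: 13.152096
  t * PV_t at t = 9.0000: 13.507031
  t * PV_t at t = 9.5000: 13.828730
  t * PV_t at t = 10.0000: 557.152463
Macaulay duration D = (sum_t t * PV_t) / P = 724.913929 / 92.629574 = 7.825945

Answer: Macaulay duration = 7.8259 years


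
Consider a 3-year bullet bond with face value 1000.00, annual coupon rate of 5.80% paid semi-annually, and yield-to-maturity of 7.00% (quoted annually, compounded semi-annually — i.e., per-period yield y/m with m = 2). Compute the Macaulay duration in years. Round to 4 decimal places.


Coupon per period c = face * coupon_rate / m = 29.000000
Periods per year m = 2; per-period yield y/m = 0.035000
Number of cashflows N = 6
Cashflows (t years, CF_t, discount factor 1/(1+y/m)^(m*t), PV):
  t = 0.5000: CF_t = 29.000000, DF = 0.966184, PV = 28.019324
  t = 1.0000: CF_t = 29.000000, DF = 0.933511, PV = 27.071810
  t = 1.5000: CF_t = 29.000000, DF = 0.901943, PV = 26.156338
  t = 2.0000: CF_t = 29.000000, DF = 0.871442, PV = 25.271825
  t = 2.5000: CF_t = 29.000000, DF = 0.841973, PV = 24.417222
  t = 3.0000: CF_t = 1029.000000, DF = 0.813501, PV = 837.092163
Price P = sum_t PV_t = 968.028682
Macaulay numerator sum_t t * PV_t:
  t * PV_t at t = 0.5000: 14.009662
  t * PV_t at t = 1.0000: 27.071810
  t * PV_t at t = 1.5000: 39.234508
  t * PV_t at t = 2.0000: 50.543649
  t * PV_t at t = 2.5000: 61.043055
  t * PV_t at t = 3.0000: 2511.276489
Macaulay duration D = (sum_t t * PV_t) / P = 2703.179173 / 968.028682 = 2.792458

Answer: Macaulay duration = 2.7925 years
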